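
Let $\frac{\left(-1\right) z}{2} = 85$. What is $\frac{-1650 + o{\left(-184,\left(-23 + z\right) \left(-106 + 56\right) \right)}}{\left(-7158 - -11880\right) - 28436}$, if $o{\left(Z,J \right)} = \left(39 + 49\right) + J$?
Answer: $- \frac{4044}{11857} \approx -0.34106$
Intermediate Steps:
$z = -170$ ($z = \left(-2\right) 85 = -170$)
$o{\left(Z,J \right)} = 88 + J$
$\frac{-1650 + o{\left(-184,\left(-23 + z\right) \left(-106 + 56\right) \right)}}{\left(-7158 - -11880\right) - 28436} = \frac{-1650 + \left(88 + \left(-23 - 170\right) \left(-106 + 56\right)\right)}{\left(-7158 - -11880\right) - 28436} = \frac{-1650 + \left(88 - -9650\right)}{\left(-7158 + 11880\right) - 28436} = \frac{-1650 + \left(88 + 9650\right)}{4722 - 28436} = \frac{-1650 + 9738}{-23714} = 8088 \left(- \frac{1}{23714}\right) = - \frac{4044}{11857}$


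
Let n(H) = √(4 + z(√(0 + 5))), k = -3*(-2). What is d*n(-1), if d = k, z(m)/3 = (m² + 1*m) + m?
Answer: 6*√(19 + 6*√5) ≈ 34.161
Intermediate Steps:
z(m) = 3*m² + 6*m (z(m) = 3*((m² + 1*m) + m) = 3*((m² + m) + m) = 3*((m + m²) + m) = 3*(m² + 2*m) = 3*m² + 6*m)
k = 6
n(H) = √(4 + 3*√5*(2 + √5)) (n(H) = √(4 + 3*√(0 + 5)*(2 + √(0 + 5))) = √(4 + 3*√5*(2 + √5)))
d = 6
d*n(-1) = 6*√(19 + 6*√5)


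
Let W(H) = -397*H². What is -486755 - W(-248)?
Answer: 23930333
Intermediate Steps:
-486755 - W(-248) = -486755 - (-397)*(-248)² = -486755 - (-397)*61504 = -486755 - 1*(-24417088) = -486755 + 24417088 = 23930333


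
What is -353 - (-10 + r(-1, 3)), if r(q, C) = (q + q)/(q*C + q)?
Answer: -687/2 ≈ -343.50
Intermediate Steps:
r(q, C) = 2*q/(q + C*q) (r(q, C) = (2*q)/(C*q + q) = (2*q)/(q + C*q) = 2*q/(q + C*q))
-353 - (-10 + r(-1, 3)) = -353 - (-10 + 2/(1 + 3)) = -353 - (-10 + 2/4) = -353 - (-10 + 2*(¼)) = -353 - (-10 + ½) = -353 - 1*(-19/2) = -353 + 19/2 = -687/2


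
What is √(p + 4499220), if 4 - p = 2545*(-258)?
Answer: √5155834 ≈ 2270.6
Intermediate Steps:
p = 656614 (p = 4 - 2545*(-258) = 4 - 1*(-656610) = 4 + 656610 = 656614)
√(p + 4499220) = √(656614 + 4499220) = √5155834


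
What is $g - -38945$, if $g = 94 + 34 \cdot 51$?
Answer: $40773$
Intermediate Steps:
$g = 1828$ ($g = 94 + 1734 = 1828$)
$g - -38945 = 1828 - -38945 = 1828 + 38945 = 40773$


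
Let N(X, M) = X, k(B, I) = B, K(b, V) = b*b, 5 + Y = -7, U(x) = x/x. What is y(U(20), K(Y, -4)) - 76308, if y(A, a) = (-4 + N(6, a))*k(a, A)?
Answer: -76020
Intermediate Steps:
U(x) = 1
Y = -12 (Y = -5 - 7 = -12)
K(b, V) = b²
y(A, a) = 2*a (y(A, a) = (-4 + 6)*a = 2*a)
y(U(20), K(Y, -4)) - 76308 = 2*(-12)² - 76308 = 2*144 - 76308 = 288 - 76308 = -76020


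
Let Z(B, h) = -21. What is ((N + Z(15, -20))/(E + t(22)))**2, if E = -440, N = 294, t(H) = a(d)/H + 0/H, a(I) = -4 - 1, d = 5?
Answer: 213444/555025 ≈ 0.38457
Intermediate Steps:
a(I) = -5
t(H) = -5/H (t(H) = -5/H + 0/H = -5/H + 0 = -5/H)
((N + Z(15, -20))/(E + t(22)))**2 = ((294 - 21)/(-440 - 5/22))**2 = (273/(-440 - 5*1/22))**2 = (273/(-440 - 5/22))**2 = (273/(-9685/22))**2 = (273*(-22/9685))**2 = (-462/745)**2 = 213444/555025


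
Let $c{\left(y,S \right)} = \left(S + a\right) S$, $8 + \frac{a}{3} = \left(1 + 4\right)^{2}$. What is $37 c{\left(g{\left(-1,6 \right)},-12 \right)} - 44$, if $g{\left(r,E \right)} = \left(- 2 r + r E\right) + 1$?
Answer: $-17360$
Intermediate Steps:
$g{\left(r,E \right)} = 1 - 2 r + E r$ ($g{\left(r,E \right)} = \left(- 2 r + E r\right) + 1 = 1 - 2 r + E r$)
$a = 51$ ($a = -24 + 3 \left(1 + 4\right)^{2} = -24 + 3 \cdot 5^{2} = -24 + 3 \cdot 25 = -24 + 75 = 51$)
$c{\left(y,S \right)} = S \left(51 + S\right)$ ($c{\left(y,S \right)} = \left(S + 51\right) S = \left(51 + S\right) S = S \left(51 + S\right)$)
$37 c{\left(g{\left(-1,6 \right)},-12 \right)} - 44 = 37 \left(- 12 \left(51 - 12\right)\right) - 44 = 37 \left(\left(-12\right) 39\right) - 44 = 37 \left(-468\right) - 44 = -17316 - 44 = -17360$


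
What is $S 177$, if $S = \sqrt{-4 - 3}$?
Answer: $177 i \sqrt{7} \approx 468.3 i$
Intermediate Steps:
$S = i \sqrt{7}$ ($S = \sqrt{-7} = i \sqrt{7} \approx 2.6458 i$)
$S 177 = i \sqrt{7} \cdot 177 = 177 i \sqrt{7}$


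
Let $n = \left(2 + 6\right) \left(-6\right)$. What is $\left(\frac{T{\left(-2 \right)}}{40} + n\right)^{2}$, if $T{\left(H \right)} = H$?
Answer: $\frac{923521}{400} \approx 2308.8$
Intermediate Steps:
$n = -48$ ($n = 8 \left(-6\right) = -48$)
$\left(\frac{T{\left(-2 \right)}}{40} + n\right)^{2} = \left(- \frac{2}{40} - 48\right)^{2} = \left(\left(-2\right) \frac{1}{40} - 48\right)^{2} = \left(- \frac{1}{20} - 48\right)^{2} = \left(- \frac{961}{20}\right)^{2} = \frac{923521}{400}$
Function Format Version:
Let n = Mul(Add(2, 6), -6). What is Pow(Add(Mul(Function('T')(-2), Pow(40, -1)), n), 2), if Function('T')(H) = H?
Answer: Rational(923521, 400) ≈ 2308.8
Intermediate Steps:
n = -48 (n = Mul(8, -6) = -48)
Pow(Add(Mul(Function('T')(-2), Pow(40, -1)), n), 2) = Pow(Add(Mul(-2, Pow(40, -1)), -48), 2) = Pow(Add(Mul(-2, Rational(1, 40)), -48), 2) = Pow(Add(Rational(-1, 20), -48), 2) = Pow(Rational(-961, 20), 2) = Rational(923521, 400)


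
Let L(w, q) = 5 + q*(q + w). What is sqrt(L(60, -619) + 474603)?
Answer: 3*sqrt(91181) ≈ 905.89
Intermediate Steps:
sqrt(L(60, -619) + 474603) = sqrt((5 + (-619)**2 - 619*60) + 474603) = sqrt((5 + 383161 - 37140) + 474603) = sqrt(346026 + 474603) = sqrt(820629) = 3*sqrt(91181)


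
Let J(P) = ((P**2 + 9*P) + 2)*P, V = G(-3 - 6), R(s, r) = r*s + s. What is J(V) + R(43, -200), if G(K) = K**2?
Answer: 582095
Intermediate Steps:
R(s, r) = s + r*s
V = 81 (V = (-3 - 6)**2 = (-9)**2 = 81)
J(P) = P*(2 + P**2 + 9*P) (J(P) = (2 + P**2 + 9*P)*P = P*(2 + P**2 + 9*P))
J(V) + R(43, -200) = 81*(2 + 81**2 + 9*81) + 43*(1 - 200) = 81*(2 + 6561 + 729) + 43*(-199) = 81*7292 - 8557 = 590652 - 8557 = 582095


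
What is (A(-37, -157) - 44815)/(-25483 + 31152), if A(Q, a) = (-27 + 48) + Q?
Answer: -44831/5669 ≈ -7.9081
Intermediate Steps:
A(Q, a) = 21 + Q
(A(-37, -157) - 44815)/(-25483 + 31152) = ((21 - 37) - 44815)/(-25483 + 31152) = (-16 - 44815)/5669 = -44831*1/5669 = -44831/5669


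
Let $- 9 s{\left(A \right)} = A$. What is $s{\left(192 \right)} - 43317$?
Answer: $- \frac{130015}{3} \approx -43338.0$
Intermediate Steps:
$s{\left(A \right)} = - \frac{A}{9}$
$s{\left(192 \right)} - 43317 = \left(- \frac{1}{9}\right) 192 - 43317 = - \frac{64}{3} - 43317 = - \frac{130015}{3}$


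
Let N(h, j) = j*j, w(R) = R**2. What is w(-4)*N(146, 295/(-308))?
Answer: 87025/5929 ≈ 14.678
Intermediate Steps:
N(h, j) = j**2
w(-4)*N(146, 295/(-308)) = (-4)**2*(295/(-308))**2 = 16*(295*(-1/308))**2 = 16*(-295/308)**2 = 16*(87025/94864) = 87025/5929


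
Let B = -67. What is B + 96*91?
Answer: 8669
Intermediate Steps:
B + 96*91 = -67 + 96*91 = -67 + 8736 = 8669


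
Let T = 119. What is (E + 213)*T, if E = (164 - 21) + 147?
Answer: 59857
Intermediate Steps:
E = 290 (E = 143 + 147 = 290)
(E + 213)*T = (290 + 213)*119 = 503*119 = 59857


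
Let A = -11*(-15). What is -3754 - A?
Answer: -3919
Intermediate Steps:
A = 165
-3754 - A = -3754 - 1*165 = -3754 - 165 = -3919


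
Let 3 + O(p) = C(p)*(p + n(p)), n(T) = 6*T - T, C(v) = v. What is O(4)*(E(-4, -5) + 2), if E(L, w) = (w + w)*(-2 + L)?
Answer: 5766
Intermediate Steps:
E(L, w) = 2*w*(-2 + L) (E(L, w) = (2*w)*(-2 + L) = 2*w*(-2 + L))
n(T) = 5*T
O(p) = -3 + 6*p² (O(p) = -3 + p*(p + 5*p) = -3 + p*(6*p) = -3 + 6*p²)
O(4)*(E(-4, -5) + 2) = (-3 + 6*4²)*(2*(-5)*(-2 - 4) + 2) = (-3 + 6*16)*(2*(-5)*(-6) + 2) = (-3 + 96)*(60 + 2) = 93*62 = 5766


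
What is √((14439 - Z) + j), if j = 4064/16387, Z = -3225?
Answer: 244*√79673594/16387 ≈ 132.91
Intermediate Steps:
j = 4064/16387 (j = 4064*(1/16387) = 4064/16387 ≈ 0.24800)
√((14439 - Z) + j) = √((14439 - 1*(-3225)) + 4064/16387) = √((14439 + 3225) + 4064/16387) = √(17664 + 4064/16387) = √(289464032/16387) = 244*√79673594/16387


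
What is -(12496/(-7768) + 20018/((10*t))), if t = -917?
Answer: 16880509/4452035 ≈ 3.7916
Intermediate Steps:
-(12496/(-7768) + 20018/((10*t))) = -(12496/(-7768) + 20018/((10*(-917)))) = -(12496*(-1/7768) + 20018/(-9170)) = -(-1562/971 + 20018*(-1/9170)) = -(-1562/971 - 10009/4585) = -1*(-16880509/4452035) = 16880509/4452035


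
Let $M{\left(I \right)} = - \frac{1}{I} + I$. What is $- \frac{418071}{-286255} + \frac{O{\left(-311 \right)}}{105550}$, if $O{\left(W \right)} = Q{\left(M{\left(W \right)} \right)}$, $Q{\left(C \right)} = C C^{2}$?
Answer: $- \frac{5153478765859004289}{18177011484074455} \approx -283.52$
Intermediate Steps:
$M{\left(I \right)} = I - \frac{1}{I}$
$Q{\left(C \right)} = C^{3}$
$O{\left(W \right)} = \left(W - \frac{1}{W}\right)^{3}$
$- \frac{418071}{-286255} + \frac{O{\left(-311 \right)}}{105550} = - \frac{418071}{-286255} + \frac{\frac{1}{-30080231} \left(-1 + \left(-311\right)^{2}\right)^{3}}{105550} = \left(-418071\right) \left(- \frac{1}{286255}\right) + - \frac{\left(-1 + 96721\right)^{3}}{30080231} \cdot \frac{1}{105550} = \frac{418071}{286255} + - \frac{96720^{3}}{30080231} \cdot \frac{1}{105550} = \frac{418071}{286255} + \left(- \frac{1}{30080231}\right) 904792232448000 \cdot \frac{1}{105550} = \frac{418071}{286255} - \frac{18095844648960}{63499367641} = - \frac{5153478765859004289}{18177011484074455}$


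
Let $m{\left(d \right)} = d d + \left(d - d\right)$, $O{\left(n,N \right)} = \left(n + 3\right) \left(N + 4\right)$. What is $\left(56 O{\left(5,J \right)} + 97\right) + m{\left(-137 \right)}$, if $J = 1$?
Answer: $21106$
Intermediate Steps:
$O{\left(n,N \right)} = \left(3 + n\right) \left(4 + N\right)$
$m{\left(d \right)} = d^{2}$ ($m{\left(d \right)} = d^{2} + 0 = d^{2}$)
$\left(56 O{\left(5,J \right)} + 97\right) + m{\left(-137 \right)} = \left(56 \left(12 + 3 \cdot 1 + 4 \cdot 5 + 1 \cdot 5\right) + 97\right) + \left(-137\right)^{2} = \left(56 \left(12 + 3 + 20 + 5\right) + 97\right) + 18769 = \left(56 \cdot 40 + 97\right) + 18769 = \left(2240 + 97\right) + 18769 = 2337 + 18769 = 21106$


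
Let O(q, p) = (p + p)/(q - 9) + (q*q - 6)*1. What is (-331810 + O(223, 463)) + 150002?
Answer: -14132632/107 ≈ -1.3208e+5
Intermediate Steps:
O(q, p) = -6 + q² + 2*p/(-9 + q) (O(q, p) = (2*p)/(-9 + q) + (q² - 6)*1 = 2*p/(-9 + q) + (-6 + q²)*1 = 2*p/(-9 + q) + (-6 + q²) = -6 + q² + 2*p/(-9 + q))
(-331810 + O(223, 463)) + 150002 = (-331810 + (54 + 223³ - 9*223² - 6*223 + 2*463)/(-9 + 223)) + 150002 = (-331810 + (54 + 11089567 - 9*49729 - 1338 + 926)/214) + 150002 = (-331810 + (54 + 11089567 - 447561 - 1338 + 926)/214) + 150002 = (-331810 + (1/214)*10641648) + 150002 = (-331810 + 5320824/107) + 150002 = -30182846/107 + 150002 = -14132632/107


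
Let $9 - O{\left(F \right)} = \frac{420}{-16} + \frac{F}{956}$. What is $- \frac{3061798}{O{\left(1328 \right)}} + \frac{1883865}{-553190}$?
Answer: $- \frac{323858350529327}{3581462698} \approx -90426.0$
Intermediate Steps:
$O{\left(F \right)} = \frac{141}{4} - \frac{F}{956}$ ($O{\left(F \right)} = 9 - \left(\frac{420}{-16} + \frac{F}{956}\right) = 9 - \left(420 \left(- \frac{1}{16}\right) + F \frac{1}{956}\right) = 9 - \left(- \frac{105}{4} + \frac{F}{956}\right) = \frac{141}{4} - \frac{F}{956}$)
$- \frac{3061798}{O{\left(1328 \right)}} + \frac{1883865}{-553190} = - \frac{3061798}{\frac{141}{4} - \frac{332}{239}} + \frac{1883865}{-553190} = - \frac{3061798}{\frac{141}{4} - \frac{332}{239}} + 1883865 \left(- \frac{1}{553190}\right) = - \frac{3061798}{\frac{32371}{956}} - \frac{376773}{110638} = \left(-3061798\right) \frac{956}{32371} - \frac{376773}{110638} = - \frac{2927078888}{32371} - \frac{376773}{110638} = - \frac{323858350529327}{3581462698}$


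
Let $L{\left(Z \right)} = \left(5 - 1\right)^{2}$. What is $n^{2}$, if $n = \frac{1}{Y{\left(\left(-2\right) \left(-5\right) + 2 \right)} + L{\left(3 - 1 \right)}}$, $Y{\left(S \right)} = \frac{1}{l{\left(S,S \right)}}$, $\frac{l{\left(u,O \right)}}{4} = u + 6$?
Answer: $\frac{5184}{1329409} \approx 0.0038995$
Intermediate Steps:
$l{\left(u,O \right)} = 24 + 4 u$ ($l{\left(u,O \right)} = 4 \left(u + 6\right) = 4 \left(6 + u\right) = 24 + 4 u$)
$Y{\left(S \right)} = \frac{1}{24 + 4 S}$
$L{\left(Z \right)} = 16$ ($L{\left(Z \right)} = 4^{2} = 16$)
$n = \frac{72}{1153}$ ($n = \frac{1}{\frac{1}{4 \left(6 + \left(\left(-2\right) \left(-5\right) + 2\right)\right)} + 16} = \frac{1}{\frac{1}{4 \left(6 + \left(10 + 2\right)\right)} + 16} = \frac{1}{\frac{1}{4 \left(6 + 12\right)} + 16} = \frac{1}{\frac{1}{4 \cdot 18} + 16} = \frac{1}{\frac{1}{4} \cdot \frac{1}{18} + 16} = \frac{1}{\frac{1}{72} + 16} = \frac{1}{\frac{1153}{72}} = \frac{72}{1153} \approx 0.062446$)
$n^{2} = \left(\frac{72}{1153}\right)^{2} = \frac{5184}{1329409}$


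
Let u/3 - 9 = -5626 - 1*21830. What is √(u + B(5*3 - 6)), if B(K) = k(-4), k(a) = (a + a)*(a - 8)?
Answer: I*√82245 ≈ 286.78*I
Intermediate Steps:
u = -82341 (u = 27 + 3*(-5626 - 1*21830) = 27 + 3*(-5626 - 21830) = 27 + 3*(-27456) = 27 - 82368 = -82341)
k(a) = 2*a*(-8 + a) (k(a) = (2*a)*(-8 + a) = 2*a*(-8 + a))
B(K) = 96 (B(K) = 2*(-4)*(-8 - 4) = 2*(-4)*(-12) = 96)
√(u + B(5*3 - 6)) = √(-82341 + 96) = √(-82245) = I*√82245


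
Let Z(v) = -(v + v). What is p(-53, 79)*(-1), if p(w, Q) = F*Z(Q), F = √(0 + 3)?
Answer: 158*√3 ≈ 273.66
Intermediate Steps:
Z(v) = -2*v
F = √3 ≈ 1.7320
p(w, Q) = -2*Q*√3 (p(w, Q) = √3*(-2*Q) = -2*Q*√3)
p(-53, 79)*(-1) = -2*79*√3*(-1) = -158*√3*(-1) = 158*√3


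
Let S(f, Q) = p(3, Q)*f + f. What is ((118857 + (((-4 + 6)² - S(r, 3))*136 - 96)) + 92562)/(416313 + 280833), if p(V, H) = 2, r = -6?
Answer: 214315/697146 ≈ 0.30742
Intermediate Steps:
S(f, Q) = 3*f (S(f, Q) = 2*f + f = 3*f)
((118857 + (((-4 + 6)² - S(r, 3))*136 - 96)) + 92562)/(416313 + 280833) = ((118857 + (((-4 + 6)² - 3*(-6))*136 - 96)) + 92562)/(416313 + 280833) = ((118857 + ((2² - 1*(-18))*136 - 96)) + 92562)/697146 = ((118857 + ((4 + 18)*136 - 96)) + 92562)*(1/697146) = ((118857 + (22*136 - 96)) + 92562)*(1/697146) = ((118857 + (2992 - 96)) + 92562)*(1/697146) = ((118857 + 2896) + 92562)*(1/697146) = (121753 + 92562)*(1/697146) = 214315*(1/697146) = 214315/697146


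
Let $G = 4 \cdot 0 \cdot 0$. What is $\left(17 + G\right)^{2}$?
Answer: $289$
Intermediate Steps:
$G = 0$ ($G = 0 \cdot 0 = 0$)
$\left(17 + G\right)^{2} = \left(17 + 0\right)^{2} = 17^{2} = 289$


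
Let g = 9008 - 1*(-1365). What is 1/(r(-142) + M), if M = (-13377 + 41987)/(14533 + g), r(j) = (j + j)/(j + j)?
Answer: 12453/26758 ≈ 0.46539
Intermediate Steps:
r(j) = 1 (r(j) = (2*j)/((2*j)) = (2*j)*(1/(2*j)) = 1)
g = 10373 (g = 9008 + 1365 = 10373)
M = 14305/12453 (M = (-13377 + 41987)/(14533 + 10373) = 28610/24906 = 28610*(1/24906) = 14305/12453 ≈ 1.1487)
1/(r(-142) + M) = 1/(1 + 14305/12453) = 1/(26758/12453) = 12453/26758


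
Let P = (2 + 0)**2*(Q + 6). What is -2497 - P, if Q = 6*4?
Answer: -2617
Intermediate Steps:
Q = 24
P = 120 (P = (2 + 0)**2*(24 + 6) = 2**2*30 = 4*30 = 120)
-2497 - P = -2497 - 1*120 = -2497 - 120 = -2617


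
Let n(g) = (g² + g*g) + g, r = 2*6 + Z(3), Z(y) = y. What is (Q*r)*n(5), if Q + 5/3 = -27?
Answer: -23650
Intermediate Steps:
Q = -86/3 (Q = -5/3 - 27 = -86/3 ≈ -28.667)
r = 15 (r = 2*6 + 3 = 12 + 3 = 15)
n(g) = g + 2*g² (n(g) = (g² + g²) + g = 2*g² + g = g + 2*g²)
(Q*r)*n(5) = (-86/3*15)*(5*(1 + 2*5)) = -2150*(1 + 10) = -2150*11 = -430*55 = -23650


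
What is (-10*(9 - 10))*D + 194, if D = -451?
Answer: -4316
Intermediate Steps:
(-10*(9 - 10))*D + 194 = -10*(9 - 10)*(-451) + 194 = -10*(-1)*(-451) + 194 = 10*(-451) + 194 = -4510 + 194 = -4316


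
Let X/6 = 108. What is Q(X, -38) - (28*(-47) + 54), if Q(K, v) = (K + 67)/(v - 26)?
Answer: 80053/64 ≈ 1250.8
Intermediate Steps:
X = 648 (X = 6*108 = 648)
Q(K, v) = (67 + K)/(-26 + v)
Q(X, -38) - (28*(-47) + 54) = (67 + 648)/(-26 - 38) - (28*(-47) + 54) = 715/(-64) - (-1316 + 54) = -1/64*715 - 1*(-1262) = -715/64 + 1262 = 80053/64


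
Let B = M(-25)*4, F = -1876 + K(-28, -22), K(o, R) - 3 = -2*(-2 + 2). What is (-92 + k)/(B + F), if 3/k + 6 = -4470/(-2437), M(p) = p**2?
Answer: -313765/2121768 ≈ -0.14788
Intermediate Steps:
K(o, R) = 3 (K(o, R) = 3 - 2*(-2 + 2) = 3 - 2*0 = 3 + 0 = 3)
k = -2437/3384 (k = 3/(-6 - 4470/(-2437)) = 3/(-6 - 4470*(-1/2437)) = 3/(-6 + 4470/2437) = 3/(-10152/2437) = 3*(-2437/10152) = -2437/3384 ≈ -0.72015)
F = -1873 (F = -1876 + 3 = -1873)
B = 2500 (B = (-25)**2*4 = 625*4 = 2500)
(-92 + k)/(B + F) = (-92 - 2437/3384)/(2500 - 1873) = -313765/3384/627 = -313765/3384*1/627 = -313765/2121768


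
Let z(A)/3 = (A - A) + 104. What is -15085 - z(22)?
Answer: -15397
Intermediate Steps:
z(A) = 312 (z(A) = 3*((A - A) + 104) = 3*(0 + 104) = 3*104 = 312)
-15085 - z(22) = -15085 - 1*312 = -15085 - 312 = -15397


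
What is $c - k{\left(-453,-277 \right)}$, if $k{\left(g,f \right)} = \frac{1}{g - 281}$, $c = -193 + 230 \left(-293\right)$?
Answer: $- \frac{49605921}{734} \approx -67583.0$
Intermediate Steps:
$c = -67583$ ($c = -193 - 67390 = -67583$)
$k{\left(g,f \right)} = \frac{1}{-281 + g}$
$c - k{\left(-453,-277 \right)} = -67583 - \frac{1}{-281 - 453} = -67583 - \frac{1}{-734} = -67583 - - \frac{1}{734} = -67583 + \frac{1}{734} = - \frac{49605921}{734}$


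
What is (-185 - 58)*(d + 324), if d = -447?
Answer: 29889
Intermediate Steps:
(-185 - 58)*(d + 324) = (-185 - 58)*(-447 + 324) = -243*(-123) = 29889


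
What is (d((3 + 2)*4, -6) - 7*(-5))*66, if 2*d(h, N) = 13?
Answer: 2739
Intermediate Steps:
d(h, N) = 13/2 (d(h, N) = (½)*13 = 13/2)
(d((3 + 2)*4, -6) - 7*(-5))*66 = (13/2 - 7*(-5))*66 = (13/2 + 35)*66 = (83/2)*66 = 2739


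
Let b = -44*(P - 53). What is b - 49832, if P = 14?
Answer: -48116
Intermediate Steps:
b = 1716 (b = -44*(14 - 53) = -44*(-39) = 1716)
b - 49832 = 1716 - 49832 = -48116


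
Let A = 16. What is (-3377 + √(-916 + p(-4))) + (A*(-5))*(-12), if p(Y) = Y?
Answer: -2417 + 2*I*√230 ≈ -2417.0 + 30.332*I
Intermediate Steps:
(-3377 + √(-916 + p(-4))) + (A*(-5))*(-12) = (-3377 + √(-916 - 4)) + (16*(-5))*(-12) = (-3377 + √(-920)) - 80*(-12) = (-3377 + 2*I*√230) + 960 = -2417 + 2*I*√230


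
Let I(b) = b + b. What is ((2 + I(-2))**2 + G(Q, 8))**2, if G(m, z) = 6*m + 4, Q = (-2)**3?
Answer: 1600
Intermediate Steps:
Q = -8
I(b) = 2*b
G(m, z) = 4 + 6*m
((2 + I(-2))**2 + G(Q, 8))**2 = ((2 + 2*(-2))**2 + (4 + 6*(-8)))**2 = ((2 - 4)**2 + (4 - 48))**2 = ((-2)**2 - 44)**2 = (4 - 44)**2 = (-40)**2 = 1600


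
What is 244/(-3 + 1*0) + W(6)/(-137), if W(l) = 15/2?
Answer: -66901/822 ≈ -81.388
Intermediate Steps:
W(l) = 15/2 (W(l) = 15*(½) = 15/2)
244/(-3 + 1*0) + W(6)/(-137) = 244/(-3 + 1*0) + (15/2)/(-137) = 244/(-3 + 0) + (15/2)*(-1/137) = 244/(-3) - 15/274 = 244*(-⅓) - 15/274 = -244/3 - 15/274 = -66901/822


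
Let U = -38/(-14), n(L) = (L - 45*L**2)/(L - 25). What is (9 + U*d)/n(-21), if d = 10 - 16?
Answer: -391/23177 ≈ -0.016870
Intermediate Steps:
d = -6
n(L) = (L - 45*L**2)/(-25 + L)
U = 19/7 (U = -38*(-1/14) = 19/7 ≈ 2.7143)
(9 + U*d)/n(-21) = (9 + (19/7)*(-6))/((-21*(1 - 45*(-21))/(-25 - 21))) = (9 - 114/7)/((-21*(1 + 945)/(-46))) = -51/(7*((-21*(-1/46)*946))) = -51/(7*9933/23) = -51/7*23/9933 = -391/23177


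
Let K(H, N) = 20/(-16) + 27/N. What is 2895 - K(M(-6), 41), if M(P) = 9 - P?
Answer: 474877/164 ≈ 2895.6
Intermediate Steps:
K(H, N) = -5/4 + 27/N (K(H, N) = 20*(-1/16) + 27/N = -5/4 + 27/N)
2895 - K(M(-6), 41) = 2895 - (-5/4 + 27/41) = 2895 - 1*(-97/164) = 2895 + 97/164 = 474877/164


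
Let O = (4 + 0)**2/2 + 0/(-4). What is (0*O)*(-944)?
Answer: 0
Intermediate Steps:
O = 8 (O = 4**2*(1/2) + 0*(-1/4) = 16*(1/2) + 0 = 8 + 0 = 8)
(0*O)*(-944) = (0*8)*(-944) = 0*(-944) = 0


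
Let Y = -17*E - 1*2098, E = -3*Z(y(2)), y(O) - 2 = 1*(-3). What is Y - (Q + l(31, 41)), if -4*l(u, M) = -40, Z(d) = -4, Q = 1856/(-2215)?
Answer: -5119224/2215 ≈ -2311.2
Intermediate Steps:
Q = -1856/2215 (Q = 1856*(-1/2215) = -1856/2215 ≈ -0.83792)
y(O) = -1 (y(O) = 2 + 1*(-3) = 2 - 3 = -1)
E = 12 (E = -3*(-4) = 12)
l(u, M) = 10 (l(u, M) = -¼*(-40) = 10)
Y = -2302 (Y = -17*12 - 1*2098 = -204 - 2098 = -2302)
Y - (Q + l(31, 41)) = -2302 - (-1856/2215 + 10) = -2302 - 1*20294/2215 = -2302 - 20294/2215 = -5119224/2215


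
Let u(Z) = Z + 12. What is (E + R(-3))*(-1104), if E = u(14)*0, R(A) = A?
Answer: 3312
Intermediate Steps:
u(Z) = 12 + Z
E = 0 (E = (12 + 14)*0 = 26*0 = 0)
(E + R(-3))*(-1104) = (0 - 3)*(-1104) = -3*(-1104) = 3312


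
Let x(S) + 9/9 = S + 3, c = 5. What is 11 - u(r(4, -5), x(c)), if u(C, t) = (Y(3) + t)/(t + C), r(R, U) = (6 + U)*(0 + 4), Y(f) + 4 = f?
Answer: 115/11 ≈ 10.455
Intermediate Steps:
Y(f) = -4 + f
r(R, U) = 24 + 4*U (r(R, U) = (6 + U)*4 = 24 + 4*U)
x(S) = 2 + S (x(S) = -1 + (S + 3) = -1 + (3 + S) = 2 + S)
u(C, t) = (-1 + t)/(C + t) (u(C, t) = ((-4 + 3) + t)/(t + C) = (-1 + t)/(C + t))
11 - u(r(4, -5), x(c)) = 11 - (-1 + (2 + 5))/((24 + 4*(-5)) + (2 + 5)) = 11 - (-1 + 7)/((24 - 20) + 7) = 11 - 6/(4 + 7) = 11 - 6/11 = 115/11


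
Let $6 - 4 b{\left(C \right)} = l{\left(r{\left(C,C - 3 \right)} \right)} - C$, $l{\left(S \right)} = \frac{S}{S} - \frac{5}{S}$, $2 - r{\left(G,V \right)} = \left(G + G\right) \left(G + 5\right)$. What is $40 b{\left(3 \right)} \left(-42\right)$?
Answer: $- \frac{76230}{23} \approx -3314.3$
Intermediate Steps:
$r{\left(G,V \right)} = 2 - 2 G \left(5 + G\right)$ ($r{\left(G,V \right)} = 2 - \left(G + G\right) \left(G + 5\right) = 2 - 2 G \left(5 + G\right)$)
$l{\left(S \right)} = 1 - \frac{5}{S}$
$b{\left(C \right)} = \frac{3}{2} + \frac{C}{4} - \frac{-3 - 10 C - 2 C^{2}}{4 \left(2 - 10 C - 2 C^{2}\right)}$ ($b{\left(C \right)} = \frac{3}{2} - \frac{\frac{-5 - \left(-2 + 2 C^{2} + 10 C\right)}{2 - 10 C - 2 C^{2}} - C}{4} = \frac{3}{2} - \frac{\frac{-3 - 10 C - 2 C^{2}}{2 - 10 C - 2 C^{2}} - C}{4} = \frac{3}{2} - \frac{- C + \frac{-3 - 10 C - 2 C^{2}}{2 - 10 C - 2 C^{2}}}{4} = \frac{3}{2} + \left(\frac{C}{4} - \frac{-3 - 10 C - 2 C^{2}}{4 \left(2 - 10 C - 2 C^{2}\right)}\right) = \frac{3}{2} + \frac{C}{4} - \frac{-3 - 10 C - 2 C^{2}}{4 \left(2 - 10 C - 2 C^{2}\right)}$)
$40 b{\left(3 \right)} \left(-42\right) = 40 \frac{-15 + 2 \cdot 3^{3} + 20 \cdot 3^{2} + 48 \cdot 3}{8 \left(-1 + 3^{2} + 5 \cdot 3\right)} \left(-42\right) = 40 \frac{-15 + 2 \cdot 27 + 20 \cdot 9 + 144}{8 \left(-1 + 9 + 15\right)} \left(-42\right) = 40 \frac{-15 + 54 + 180 + 144}{8 \cdot 23} \left(-42\right) = 40 \cdot \frac{1}{8} \cdot \frac{1}{23} \cdot 363 \left(-42\right) = 40 \cdot \frac{363}{184} \left(-42\right) = \frac{1815}{23} \left(-42\right) = - \frac{76230}{23}$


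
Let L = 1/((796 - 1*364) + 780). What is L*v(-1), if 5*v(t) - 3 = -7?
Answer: -1/1515 ≈ -0.00066007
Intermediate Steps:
v(t) = -⅘ (v(t) = ⅗ + (⅕)*(-7) = ⅗ - 7/5 = -⅘)
L = 1/1212 (L = 1/((796 - 364) + 780) = 1/(432 + 780) = 1/1212 ≈ 0.00082508)
L*v(-1) = (1/1212)*(-⅘) = -1/1515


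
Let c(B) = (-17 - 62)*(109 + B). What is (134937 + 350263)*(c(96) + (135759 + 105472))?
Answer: 109187467200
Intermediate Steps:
c(B) = -8611 - 79*B (c(B) = -79*(109 + B) = -8611 - 79*B)
(134937 + 350263)*(c(96) + (135759 + 105472)) = (134937 + 350263)*((-8611 - 79*96) + (135759 + 105472)) = 485200*((-8611 - 7584) + 241231) = 485200*(-16195 + 241231) = 485200*225036 = 109187467200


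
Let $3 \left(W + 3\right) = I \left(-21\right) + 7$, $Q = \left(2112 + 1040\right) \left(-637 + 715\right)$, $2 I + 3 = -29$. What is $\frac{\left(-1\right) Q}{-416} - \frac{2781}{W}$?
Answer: $\frac{189051}{334} \approx 566.02$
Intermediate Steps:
$I = -16$ ($I = - \frac{3}{2} + \frac{1}{2} \left(-29\right) = - \frac{3}{2} - \frac{29}{2} = -16$)
$Q = 245856$ ($Q = 3152 \cdot 78 = 245856$)
$W = \frac{334}{3}$ ($W = -3 + \frac{\left(-16\right) \left(-21\right) + 7}{3} = -3 + \frac{336 + 7}{3} = -3 + \frac{1}{3} \cdot 343 = -3 + \frac{343}{3} = \frac{334}{3} \approx 111.33$)
$\frac{\left(-1\right) Q}{-416} - \frac{2781}{W} = \frac{\left(-1\right) 245856}{-416} - \frac{2781}{\frac{334}{3}} = \left(-245856\right) \left(- \frac{1}{416}\right) - \frac{8343}{334} = 591 - \frac{8343}{334} = \frac{189051}{334}$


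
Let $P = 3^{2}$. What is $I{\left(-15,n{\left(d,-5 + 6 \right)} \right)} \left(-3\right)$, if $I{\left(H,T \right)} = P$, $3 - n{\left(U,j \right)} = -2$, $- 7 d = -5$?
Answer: $-27$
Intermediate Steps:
$d = \frac{5}{7}$ ($d = \left(- \frac{1}{7}\right) \left(-5\right) = \frac{5}{7} \approx 0.71429$)
$P = 9$
$n{\left(U,j \right)} = 5$ ($n{\left(U,j \right)} = 3 - -2 = 3 + 2 = 5$)
$I{\left(H,T \right)} = 9$
$I{\left(-15,n{\left(d,-5 + 6 \right)} \right)} \left(-3\right) = 9 \left(-3\right) = -27$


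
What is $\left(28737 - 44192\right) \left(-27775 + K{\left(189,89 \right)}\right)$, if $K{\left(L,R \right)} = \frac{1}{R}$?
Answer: $\frac{38204358170}{89} \approx 4.2926 \cdot 10^{8}$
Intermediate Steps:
$\left(28737 - 44192\right) \left(-27775 + K{\left(189,89 \right)}\right) = \left(28737 - 44192\right) \left(-27775 + \frac{1}{89}\right) = - 15455 \left(-27775 + \frac{1}{89}\right) = \left(-15455\right) \left(- \frac{2471974}{89}\right) = \frac{38204358170}{89}$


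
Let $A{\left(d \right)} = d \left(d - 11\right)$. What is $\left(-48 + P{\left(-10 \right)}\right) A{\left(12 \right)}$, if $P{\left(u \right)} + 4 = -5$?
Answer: $-684$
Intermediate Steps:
$P{\left(u \right)} = -9$ ($P{\left(u \right)} = -4 - 5 = -9$)
$A{\left(d \right)} = d \left(-11 + d\right)$
$\left(-48 + P{\left(-10 \right)}\right) A{\left(12 \right)} = \left(-48 - 9\right) 12 \left(-11 + 12\right) = - 57 \cdot 12 \cdot 1 = \left(-57\right) 12 = -684$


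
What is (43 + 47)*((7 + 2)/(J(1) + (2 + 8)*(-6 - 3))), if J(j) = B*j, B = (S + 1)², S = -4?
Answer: -10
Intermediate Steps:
B = 9 (B = (-4 + 1)² = (-3)² = 9)
J(j) = 9*j
(43 + 47)*((7 + 2)/(J(1) + (2 + 8)*(-6 - 3))) = (43 + 47)*((7 + 2)/(9*1 + (2 + 8)*(-6 - 3))) = 90*(9/(9 + 10*(-9))) = 90*(9/(9 - 90)) = 90*(9/(-81)) = 90*(9*(-1/81)) = 90*(-⅑) = -10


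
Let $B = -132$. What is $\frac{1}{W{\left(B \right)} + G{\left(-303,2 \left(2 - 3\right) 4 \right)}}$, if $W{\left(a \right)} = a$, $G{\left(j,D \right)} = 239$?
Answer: $\frac{1}{107} \approx 0.0093458$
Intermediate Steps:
$\frac{1}{W{\left(B \right)} + G{\left(-303,2 \left(2 - 3\right) 4 \right)}} = \frac{1}{-132 + 239} = \frac{1}{107}$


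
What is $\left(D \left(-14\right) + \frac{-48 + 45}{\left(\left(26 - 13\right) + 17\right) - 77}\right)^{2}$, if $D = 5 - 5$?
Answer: $\frac{9}{2209} \approx 0.0040742$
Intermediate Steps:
$D = 0$ ($D = 5 - 5 = 0$)
$\left(D \left(-14\right) + \frac{-48 + 45}{\left(\left(26 - 13\right) + 17\right) - 77}\right)^{2} = \left(0 \left(-14\right) + \frac{-48 + 45}{\left(\left(26 - 13\right) + 17\right) - 77}\right)^{2} = \left(0 - \frac{3}{\left(13 + 17\right) - 77}\right)^{2} = \left(0 - \frac{3}{30 - 77}\right)^{2} = \left(0 - \frac{3}{-47}\right)^{2} = \left(0 - - \frac{3}{47}\right)^{2} = \left(0 + \frac{3}{47}\right)^{2} = \left(\frac{3}{47}\right)^{2} = \frac{9}{2209}$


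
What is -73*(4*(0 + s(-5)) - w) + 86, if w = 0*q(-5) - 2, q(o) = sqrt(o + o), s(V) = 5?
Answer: -1520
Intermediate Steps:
q(o) = sqrt(2)*sqrt(o) (q(o) = sqrt(2*o) = sqrt(2)*sqrt(o))
w = -2 (w = 0*(sqrt(2)*sqrt(-5)) - 2 = 0*(sqrt(2)*(I*sqrt(5))) - 2 = 0*(I*sqrt(10)) - 2 = 0 - 2 = -2)
-73*(4*(0 + s(-5)) - w) + 86 = -73*(4*(0 + 5) - 1*(-2)) + 86 = -73*(4*5 + 2) + 86 = -73*(20 + 2) + 86 = -73*22 + 86 = -1606 + 86 = -1520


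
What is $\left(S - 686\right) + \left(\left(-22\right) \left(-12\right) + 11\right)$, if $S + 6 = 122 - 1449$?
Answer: $-1744$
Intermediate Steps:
$S = -1333$ ($S = -6 + \left(122 - 1449\right) = -6 - 1327 = -1333$)
$\left(S - 686\right) + \left(\left(-22\right) \left(-12\right) + 11\right) = \left(-1333 - 686\right) + \left(\left(-22\right) \left(-12\right) + 11\right) = -2019 + \left(264 + 11\right) = -2019 + 275 = -1744$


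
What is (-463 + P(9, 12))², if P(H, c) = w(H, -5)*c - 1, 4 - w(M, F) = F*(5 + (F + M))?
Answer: 15376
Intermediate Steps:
w(M, F) = 4 - F*(5 + F + M) (w(M, F) = 4 - F*(5 + (F + M)) = 4 - F*(5 + F + M))
P(H, c) = -1 + c*(4 + 5*H) (P(H, c) = (4 - 1*(-5)² - 5*(-5) - 1*(-5)*H)*c - 1 = (4 - 1*25 + 25 + 5*H)*c - 1 = (4 - 25 + 25 + 5*H)*c - 1 = (4 + 5*H)*c - 1 = c*(4 + 5*H) - 1 = -1 + c*(4 + 5*H))
(-463 + P(9, 12))² = (-463 + (-1 + 12*(4 + 5*9)))² = (-463 + (-1 + 12*(4 + 45)))² = (-463 + (-1 + 12*49))² = (-463 + (-1 + 588))² = (-463 + 587)² = 124² = 15376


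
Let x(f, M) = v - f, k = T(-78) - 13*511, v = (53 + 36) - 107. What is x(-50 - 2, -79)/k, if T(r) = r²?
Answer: -34/559 ≈ -0.060823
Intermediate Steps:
v = -18 (v = 89 - 107 = -18)
k = -559 (k = (-78)² - 13*511 = 6084 - 6643 = -559)
x(f, M) = -18 - f
x(-50 - 2, -79)/k = (-18 - (-50 - 2))/(-559) = (-18 - 1*(-52))*(-1/559) = (-18 + 52)*(-1/559) = 34*(-1/559) = -34/559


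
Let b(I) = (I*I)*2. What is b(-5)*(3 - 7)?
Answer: -200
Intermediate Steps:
b(I) = 2*I² (b(I) = I²*2 = 2*I²)
b(-5)*(3 - 7) = (2*(-5)²)*(3 - 7) = (2*25)*(-4) = 50*(-4) = -200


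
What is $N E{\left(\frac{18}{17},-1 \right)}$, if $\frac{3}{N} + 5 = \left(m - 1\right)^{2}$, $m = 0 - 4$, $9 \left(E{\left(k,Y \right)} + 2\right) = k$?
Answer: $- \frac{24}{85} \approx -0.28235$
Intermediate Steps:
$E{\left(k,Y \right)} = -2 + \frac{k}{9}$
$m = -4$
$N = \frac{3}{20}$ ($N = \frac{3}{-5 + \left(-4 - 1\right)^{2}} = \frac{3}{-5 + \left(-5\right)^{2}} = \frac{3}{-5 + 25} = \frac{3}{20} \approx 0.15$)
$N E{\left(\frac{18}{17},-1 \right)} = \frac{3 \left(-2 + \frac{18 \cdot \frac{1}{17}}{9}\right)}{20} = \frac{3 \left(-2 + \frac{1}{9} \cdot \frac{18}{17}\right)}{20} = \frac{3 \left(-2 + \frac{2}{17}\right)}{20} = \frac{3}{20} \left(- \frac{32}{17}\right) = - \frac{24}{85}$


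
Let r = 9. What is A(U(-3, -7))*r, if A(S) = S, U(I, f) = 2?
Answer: 18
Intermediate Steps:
A(U(-3, -7))*r = 2*9 = 18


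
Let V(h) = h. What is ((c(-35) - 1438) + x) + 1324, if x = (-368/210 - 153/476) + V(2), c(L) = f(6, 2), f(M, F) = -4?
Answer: -49591/420 ≈ -118.07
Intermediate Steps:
c(L) = -4
x = -31/420 (x = (-368/210 - 153/476) + 2 = (-368*1/210 - 153*1/476) + 2 = (-184/105 - 9/28) + 2 = -871/420 + 2 = -31/420 ≈ -0.073810)
((c(-35) - 1438) + x) + 1324 = ((-4 - 1438) - 31/420) + 1324 = (-1442 - 31/420) + 1324 = -605671/420 + 1324 = -49591/420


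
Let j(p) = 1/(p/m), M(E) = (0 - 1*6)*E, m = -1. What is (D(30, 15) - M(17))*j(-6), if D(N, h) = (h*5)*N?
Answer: 392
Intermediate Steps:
D(N, h) = 5*N*h (D(N, h) = (5*h)*N = 5*N*h)
M(E) = -6*E (M(E) = (0 - 6)*E = -6*E)
j(p) = -1/p (j(p) = 1/(p/(-1)) = 1/(p*(-1)) = 1/(-p) = -1/p)
(D(30, 15) - M(17))*j(-6) = (5*30*15 - (-6)*17)*(-1/(-6)) = (2250 - 1*(-102))*(-1*(-⅙)) = (2250 + 102)*(⅙) = 2352*(⅙) = 392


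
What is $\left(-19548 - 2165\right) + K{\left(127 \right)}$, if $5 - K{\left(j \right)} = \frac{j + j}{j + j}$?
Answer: $-21709$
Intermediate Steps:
$K{\left(j \right)} = 4$ ($K{\left(j \right)} = 5 - \frac{j + j}{j + j} = 5 - \frac{2 j}{2 j} = 5 - 2 j \frac{1}{2 j} = 5 - 1 = 4$)
$\left(-19548 - 2165\right) + K{\left(127 \right)} = \left(-19548 - 2165\right) + 4 = -21713 + 4 = -21709$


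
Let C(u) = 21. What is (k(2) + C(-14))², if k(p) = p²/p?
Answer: 529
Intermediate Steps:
k(p) = p
(k(2) + C(-14))² = (2 + 21)² = 23² = 529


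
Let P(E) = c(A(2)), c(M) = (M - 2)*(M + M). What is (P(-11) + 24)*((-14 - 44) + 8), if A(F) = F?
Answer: -1200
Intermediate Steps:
c(M) = 2*M*(-2 + M) (c(M) = (-2 + M)*(2*M) = 2*M*(-2 + M))
P(E) = 0 (P(E) = 2*2*(-2 + 2) = 2*2*0 = 0)
(P(-11) + 24)*((-14 - 44) + 8) = (0 + 24)*((-14 - 44) + 8) = 24*(-58 + 8) = 24*(-50) = -1200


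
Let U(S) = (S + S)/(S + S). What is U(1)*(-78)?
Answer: -78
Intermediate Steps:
U(S) = 1 (U(S) = (2*S)/((2*S)) = (2*S)*(1/(2*S)) = 1)
U(1)*(-78) = 1*(-78) = -78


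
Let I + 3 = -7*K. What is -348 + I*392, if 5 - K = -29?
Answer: -94820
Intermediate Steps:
K = 34 (K = 5 - 1*(-29) = 5 + 29 = 34)
I = -241 (I = -3 - 7*34 = -3 - 238 = -241)
-348 + I*392 = -348 - 241*392 = -348 - 94472 = -94820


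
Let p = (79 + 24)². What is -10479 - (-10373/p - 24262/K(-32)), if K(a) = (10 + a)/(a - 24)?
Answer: 5984300906/116699 ≈ 51280.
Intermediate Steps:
p = 10609 (p = 103² = 10609)
K(a) = (10 + a)/(-24 + a)
-10479 - (-10373/p - 24262/K(-32)) = -10479 - (-10373/10609 - 24262*(-24 - 32)/(10 - 32)) = -10479 - (-10373*1/10609 - 24262/(-22/(-56))) = -10479 - (-10373/10609 - 24262/((-1/56*(-22)))) = -10479 - (-10373/10609 - 24262/11/28) = -10479 - (-10373/10609 - 24262*28/11) = -10479 - (-10373/10609 - 679336/11) = -10479 - 1*(-7207189727/116699) = -10479 + 7207189727/116699 = 5984300906/116699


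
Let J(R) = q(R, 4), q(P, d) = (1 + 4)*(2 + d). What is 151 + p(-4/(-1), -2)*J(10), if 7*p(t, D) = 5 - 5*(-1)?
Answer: 1357/7 ≈ 193.86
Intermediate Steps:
p(t, D) = 10/7 (p(t, D) = (5 - 5*(-1))/7 = (5 + 5)/7 = (⅐)*10 = 10/7)
q(P, d) = 10 + 5*d (q(P, d) = 5*(2 + d) = 10 + 5*d)
J(R) = 30 (J(R) = 10 + 5*4 = 10 + 20 = 30)
151 + p(-4/(-1), -2)*J(10) = 151 + (10/7)*30 = 151 + 300/7 = 1357/7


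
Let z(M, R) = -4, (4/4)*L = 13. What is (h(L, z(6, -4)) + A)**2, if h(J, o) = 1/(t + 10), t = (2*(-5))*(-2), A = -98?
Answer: 8637721/900 ≈ 9597.5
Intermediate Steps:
L = 13
t = 20 (t = -10*(-2) = 20)
h(J, o) = 1/30 (h(J, o) = 1/(20 + 10) = 1/30)
(h(L, z(6, -4)) + A)**2 = (1/30 - 98)**2 = (-2939/30)**2 = 8637721/900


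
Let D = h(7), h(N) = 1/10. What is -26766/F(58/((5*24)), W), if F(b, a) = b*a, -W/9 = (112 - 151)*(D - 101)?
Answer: 594800/380393 ≈ 1.5636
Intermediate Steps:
h(N) = 1/10
D = 1/10 ≈ 0.10000
W = -354159/10 (W = -9*(112 - 151)*(1/10 - 101) = -(-351)*(-1009)/10 = -9*39351/10 = -354159/10 ≈ -35416.)
F(b, a) = a*b
-26766/F(58/((5*24)), W) = -26766/((-10270611/(5*(5*24)))) = -26766/((-10270611/(5*120))) = -26766/((-354159/10*29/60)) = -26766/(-3423537/200) = -26766*(-200/3423537) = 594800/380393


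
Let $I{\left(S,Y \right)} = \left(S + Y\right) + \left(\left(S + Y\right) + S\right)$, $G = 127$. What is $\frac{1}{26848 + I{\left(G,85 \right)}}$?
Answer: $\frac{1}{27399} \approx 3.6498 \cdot 10^{-5}$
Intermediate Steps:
$I{\left(S,Y \right)} = 2 Y + 3 S$ ($I{\left(S,Y \right)} = \left(S + Y\right) + \left(Y + 2 S\right) = 2 Y + 3 S$)
$\frac{1}{26848 + I{\left(G,85 \right)}} = \frac{1}{26848 + \left(2 \cdot 85 + 3 \cdot 127\right)} = \frac{1}{26848 + \left(170 + 381\right)} = \frac{1}{26848 + 551} = \frac{1}{27399}$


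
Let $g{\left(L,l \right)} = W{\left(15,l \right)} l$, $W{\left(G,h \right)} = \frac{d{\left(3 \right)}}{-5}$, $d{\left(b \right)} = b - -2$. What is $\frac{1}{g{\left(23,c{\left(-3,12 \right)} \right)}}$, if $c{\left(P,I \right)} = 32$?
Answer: $- \frac{1}{32} \approx -0.03125$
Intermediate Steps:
$d{\left(b \right)} = 2 + b$ ($d{\left(b \right)} = b + 2 = 2 + b$)
$W{\left(G,h \right)} = -1$ ($W{\left(G,h \right)} = \frac{2 + 3}{-5} = 5 \left(- \frac{1}{5}\right) = -1$)
$g{\left(L,l \right)} = - l$
$\frac{1}{g{\left(23,c{\left(-3,12 \right)} \right)}} = \frac{1}{\left(-1\right) 32} = \frac{1}{-32} = - \frac{1}{32}$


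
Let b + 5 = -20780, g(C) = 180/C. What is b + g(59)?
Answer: -1226135/59 ≈ -20782.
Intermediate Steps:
b = -20785 (b = -5 - 20780 = -20785)
b + g(59) = -20785 + 180/59 = -1226135/59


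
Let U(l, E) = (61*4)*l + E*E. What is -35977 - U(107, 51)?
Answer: -64686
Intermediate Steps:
U(l, E) = E² + 244*l (U(l, E) = 244*l + E² = E² + 244*l)
-35977 - U(107, 51) = -35977 - (51² + 244*107) = -35977 - (2601 + 26108) = -35977 - 1*28709 = -35977 - 28709 = -64686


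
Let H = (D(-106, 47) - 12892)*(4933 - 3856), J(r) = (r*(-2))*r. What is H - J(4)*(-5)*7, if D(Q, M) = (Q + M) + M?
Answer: -13898728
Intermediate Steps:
J(r) = -2*r² (J(r) = (-2*r)*r = -2*r²)
D(Q, M) = Q + 2*M (D(Q, M) = (M + Q) + M = Q + 2*M)
H = -13897608 (H = ((-106 + 2*47) - 12892)*(4933 - 3856) = ((-106 + 94) - 12892)*1077 = (-12 - 12892)*1077 = -12904*1077 = -13897608)
H - J(4)*(-5)*7 = -13897608 - -2*4²*(-5)*7 = -13897608 - -2*16*(-5)*7 = -13897608 - (-32*(-5))*7 = -13897608 - 160*7 = -13897608 - 1*1120 = -13897608 - 1120 = -13898728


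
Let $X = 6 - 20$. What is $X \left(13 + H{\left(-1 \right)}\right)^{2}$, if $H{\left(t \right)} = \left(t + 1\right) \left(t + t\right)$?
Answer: $-2366$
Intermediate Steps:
$H{\left(t \right)} = 2 t \left(1 + t\right)$ ($H{\left(t \right)} = \left(1 + t\right) 2 t = 2 t \left(1 + t\right)$)
$X = -14$ ($X = 6 - 20 = -14$)
$X \left(13 + H{\left(-1 \right)}\right)^{2} = - 14 \left(13 + 2 \left(-1\right) \left(1 - 1\right)\right)^{2} = - 14 \left(13 + 2 \left(-1\right) 0\right)^{2} = - 14 \left(13 + 0\right)^{2} = - 14 \cdot 13^{2} = \left(-14\right) 169 = -2366$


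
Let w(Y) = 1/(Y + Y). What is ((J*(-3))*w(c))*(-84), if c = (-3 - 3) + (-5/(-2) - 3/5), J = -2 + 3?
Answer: -1260/41 ≈ -30.732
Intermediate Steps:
J = 1
c = -41/10 (c = -6 + (-5*(-½) - 3*⅕) = -6 + (5/2 - ⅗) = -6 + 19/10 = -41/10 ≈ -4.1000)
w(Y) = 1/(2*Y)
((J*(-3))*w(c))*(-84) = ((1*(-3))*(1/(2*(-41/10))))*(-84) = -3*(-10)/(2*41)*(-84) = -3*(-5/41)*(-84) = (15/41)*(-84) = -1260/41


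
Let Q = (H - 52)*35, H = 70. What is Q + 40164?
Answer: 40794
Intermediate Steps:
Q = 630 (Q = (70 - 52)*35 = 18*35 = 630)
Q + 40164 = 630 + 40164 = 40794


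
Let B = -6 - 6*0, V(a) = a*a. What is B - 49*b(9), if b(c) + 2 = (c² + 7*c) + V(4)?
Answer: -7748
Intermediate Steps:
V(a) = a²
B = -6 (B = -6 + 0 = -6)
b(c) = 14 + c² + 7*c (b(c) = -2 + ((c² + 7*c) + 4²) = -2 + ((c² + 7*c) + 16) = -2 + (16 + c² + 7*c) = 14 + c² + 7*c)
B - 49*b(9) = -6 - 49*(14 + 9² + 7*9) = -6 - 49*(14 + 81 + 63) = -6 - 49*158 = -6 - 7742 = -7748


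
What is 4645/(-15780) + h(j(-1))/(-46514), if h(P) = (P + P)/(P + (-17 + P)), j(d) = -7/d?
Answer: -7199463/24466364 ≈ -0.29426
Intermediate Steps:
h(P) = 2*P/(-17 + 2*P) (h(P) = (2*P)/(-17 + 2*P) = 2*P/(-17 + 2*P))
4645/(-15780) + h(j(-1))/(-46514) = 4645/(-15780) + (2*(-7/(-1))/(-17 + 2*(-7/(-1))))/(-46514) = 4645*(-1/15780) + (2*(-7*(-1))/(-17 + 2*(-7*(-1))))*(-1/46514) = -929/3156 + (2*7/(-17 + 2*7))*(-1/46514) = -929/3156 + (2*7/(-17 + 14))*(-1/46514) = -929/3156 + (2*7/(-3))*(-1/46514) = -929/3156 + (2*7*(-⅓))*(-1/46514) = -929/3156 - 14/3*(-1/46514) = -929/3156 + 7/69771 = -7199463/24466364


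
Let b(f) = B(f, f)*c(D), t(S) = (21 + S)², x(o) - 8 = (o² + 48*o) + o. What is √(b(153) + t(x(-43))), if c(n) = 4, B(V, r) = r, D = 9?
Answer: √53053 ≈ 230.33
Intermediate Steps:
x(o) = 8 + o² + 49*o (x(o) = 8 + ((o² + 48*o) + o) = 8 + (o² + 49*o) = 8 + o² + 49*o)
b(f) = 4*f (b(f) = f*4 = 4*f)
√(b(153) + t(x(-43))) = √(4*153 + (21 + (8 + (-43)² + 49*(-43)))²) = √(612 + (21 + (8 + 1849 - 2107))²) = √(612 + (21 - 250)²) = √(612 + (-229)²) = √(612 + 52441) = √53053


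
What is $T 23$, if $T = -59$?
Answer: $-1357$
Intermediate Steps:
$T 23 = \left(-59\right) 23 = -1357$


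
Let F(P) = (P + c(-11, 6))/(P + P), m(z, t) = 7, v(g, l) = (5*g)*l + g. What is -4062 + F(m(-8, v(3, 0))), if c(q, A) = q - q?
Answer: -8123/2 ≈ -4061.5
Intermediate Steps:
c(q, A) = 0
v(g, l) = g + 5*g*l (v(g, l) = 5*g*l + g = g + 5*g*l)
F(P) = 1/2 (F(P) = (P + 0)/(P + P) = P/((2*P)) = P*(1/(2*P)) = 1/2)
-4062 + F(m(-8, v(3, 0))) = -4062 + 1/2 = -8123/2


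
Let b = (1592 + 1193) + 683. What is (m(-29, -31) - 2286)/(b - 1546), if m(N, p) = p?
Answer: -2317/1922 ≈ -1.2055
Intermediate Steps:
b = 3468 (b = 2785 + 683 = 3468)
(m(-29, -31) - 2286)/(b - 1546) = (-31 - 2286)/(3468 - 1546) = -2317/1922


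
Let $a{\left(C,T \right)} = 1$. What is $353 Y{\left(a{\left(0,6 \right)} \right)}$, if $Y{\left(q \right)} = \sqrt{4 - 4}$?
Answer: $0$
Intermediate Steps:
$Y{\left(q \right)} = 0$ ($Y{\left(q \right)} = \sqrt{0} = 0$)
$353 Y{\left(a{\left(0,6 \right)} \right)} = 353 \cdot 0 = 0$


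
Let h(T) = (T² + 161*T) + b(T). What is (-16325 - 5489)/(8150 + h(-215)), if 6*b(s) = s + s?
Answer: -65442/59065 ≈ -1.1080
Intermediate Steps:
b(s) = s/3 (b(s) = (s + s)/6 = (2*s)/6 = s/3)
h(T) = T² + 484*T/3 (h(T) = (T² + 161*T) + T/3 = T² + 484*T/3)
(-16325 - 5489)/(8150 + h(-215)) = (-16325 - 5489)/(8150 + (⅓)*(-215)*(484 + 3*(-215))) = -21814/(8150 + (⅓)*(-215)*(484 - 645)) = -21814/(8150 + (⅓)*(-215)*(-161)) = -21814/(8150 + 34615/3) = -21814/59065/3 = -21814*3/59065 = -65442/59065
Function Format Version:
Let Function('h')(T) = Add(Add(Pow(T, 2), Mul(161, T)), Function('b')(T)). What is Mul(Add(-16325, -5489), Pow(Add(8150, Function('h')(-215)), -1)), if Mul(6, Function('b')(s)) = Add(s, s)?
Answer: Rational(-65442, 59065) ≈ -1.1080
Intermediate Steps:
Function('b')(s) = Mul(Rational(1, 3), s) (Function('b')(s) = Mul(Rational(1, 6), Add(s, s)) = Mul(Rational(1, 6), Mul(2, s)) = Mul(Rational(1, 3), s))
Function('h')(T) = Add(Pow(T, 2), Mul(Rational(484, 3), T)) (Function('h')(T) = Add(Add(Pow(T, 2), Mul(161, T)), Mul(Rational(1, 3), T)) = Add(Pow(T, 2), Mul(Rational(484, 3), T)))
Mul(Add(-16325, -5489), Pow(Add(8150, Function('h')(-215)), -1)) = Mul(Add(-16325, -5489), Pow(Add(8150, Mul(Rational(1, 3), -215, Add(484, Mul(3, -215)))), -1)) = Mul(-21814, Pow(Add(8150, Mul(Rational(1, 3), -215, Add(484, -645))), -1)) = Mul(-21814, Pow(Add(8150, Mul(Rational(1, 3), -215, -161)), -1)) = Mul(-21814, Pow(Add(8150, Rational(34615, 3)), -1)) = Mul(-21814, Pow(Rational(59065, 3), -1)) = Mul(-21814, Rational(3, 59065)) = Rational(-65442, 59065)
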